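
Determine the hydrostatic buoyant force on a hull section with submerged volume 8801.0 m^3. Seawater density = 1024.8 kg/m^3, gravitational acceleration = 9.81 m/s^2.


Formula: Fb = rho * g * V
Substituting: Fb = 1024.8 * 9.81 * 8801.0
Intermediate: 1024.8 * 9.81 = 10053.288
Result: Fb = 10053.288 * 8801.0 ≈ 88479000 N (5 s.f.)

88479000 N


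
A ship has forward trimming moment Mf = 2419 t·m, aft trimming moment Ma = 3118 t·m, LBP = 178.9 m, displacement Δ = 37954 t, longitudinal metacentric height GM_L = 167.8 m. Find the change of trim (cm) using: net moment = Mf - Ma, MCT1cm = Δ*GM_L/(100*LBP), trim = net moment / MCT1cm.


Formula: net trimming moment = Mf - Ma; MCT1cm = Δ*GM_L/(100*LBP); trim = net moment / MCT1cm
Step 1 — net trimming moment = 2419 - 3118 = -699 t·m
Step 2 — MCT1cm = 37954 * 167.8 / (100 * 178.9) = 355.9911 t·m/cm
Step 3 — trim = -699 / 355.9911 ≈ -1.9635 cm (5 s.f.)

-1.9635 cm


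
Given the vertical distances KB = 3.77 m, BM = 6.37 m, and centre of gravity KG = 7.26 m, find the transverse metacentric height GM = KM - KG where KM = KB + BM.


Formula: GM = KB + BM - KG
Step 1 — KM = KB + BM = 3.77 + 6.37 = 10.14 m
Step 2 — GM = KM - KG = 10.14 - 7.26 = 2.88 m

2.88 m


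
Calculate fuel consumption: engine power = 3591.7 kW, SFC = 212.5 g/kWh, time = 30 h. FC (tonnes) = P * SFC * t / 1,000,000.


Formula: FC (tonnes) = P * SFC * t / 1,000,000
Step 1 — P * SFC * t = 3591.7 * 212.5 * 30 = 22897087.5 g
Step 2 — FC (tonnes) = 22897087.5 / 1,000,000 ≈ 22.897 tonnes (5 s.f.)

22.897 tonnes


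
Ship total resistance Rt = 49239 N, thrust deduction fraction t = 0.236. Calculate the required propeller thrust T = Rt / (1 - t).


Formula: T = Rt / (1 - t)
Step 1 — (1 - t) = 1 - 0.236 = 0.764
Step 2 — T = 49239 / 0.764 ≈ 64449 N (5 s.f.)

64449 N


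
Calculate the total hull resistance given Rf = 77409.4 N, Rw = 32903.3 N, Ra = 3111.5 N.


Formula: Rt = Rf + Rw + Ra
Substituting: Rt = 77409.4 + 32903.3 + 3111.5
Result: Rt = 113424.2 N

113424.2 N


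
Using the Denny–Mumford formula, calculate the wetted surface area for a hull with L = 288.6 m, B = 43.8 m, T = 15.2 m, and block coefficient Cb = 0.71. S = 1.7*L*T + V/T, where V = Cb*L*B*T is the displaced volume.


Formula: S = 1.7*L*T + V/T with V = Cb*L*B*T, i.e. S = L * (1.7*T + Cb*B)
Step 1 — 1.7*T = 1.7 * 15.2 = 25.84 m
Step 2 — Cb*B = 0.71 * 43.8 = 31.098 m
Step 3 — 1.7*T + Cb*B = 25.84 + 31.098 = 56.938 m
Step 4 — S = 288.6 * 56.938 ≈ 16432 m^2 (5 s.f.)

16432 m^2


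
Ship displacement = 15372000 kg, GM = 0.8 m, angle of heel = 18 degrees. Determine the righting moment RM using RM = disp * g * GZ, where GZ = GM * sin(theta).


Formula: GZ = GM * sin(theta); RM = disp * g * GZ
Step 1 — GZ = 0.8 * sin(18°) = 0.8 * 0.309017 = 0.247214 m
Step 2 — RM = 15372000 * 9.81 * 0.247214 ≈ 37280000 N·m (5 s.f.)

37280000 N·m


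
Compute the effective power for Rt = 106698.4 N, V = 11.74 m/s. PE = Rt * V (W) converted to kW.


Formula: PE = Rt * V / 1000 (kW)
Step 1 — PE (W) = 106698.4 * 11.74 = 1252639.216 W
Step 2 — PE (kW) = 1252639.216 / 1000 ≈ 1252.6 kW (5 s.f.)

1252.6 kW


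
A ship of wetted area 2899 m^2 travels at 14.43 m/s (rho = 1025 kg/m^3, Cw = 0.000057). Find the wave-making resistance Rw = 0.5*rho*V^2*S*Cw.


Formula: Rw = 0.5 * rho * V^2 * S * Cw
Step 1 — V^2 = 14.43^2 = 208.2249
Step 2 — 0.5 * rho * V^2 = 0.5 * 1025 * 208.2249 = 106715.26125
Step 3 — Rw = 106715.26125 * 2899 * 0.000057 ≈ 17634 N (5 s.f.)

17634 N


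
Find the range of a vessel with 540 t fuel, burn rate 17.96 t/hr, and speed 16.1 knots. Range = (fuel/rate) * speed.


Formula: endurance = fuel / rate; range = endurance * speed
Step 1 — endurance = 540 / 17.96 = 30.0668 hours
Step 2 — range = 30.0668 * 16.1 ≈ 484.08 nautical miles (5 s.f.)

484.08 NM


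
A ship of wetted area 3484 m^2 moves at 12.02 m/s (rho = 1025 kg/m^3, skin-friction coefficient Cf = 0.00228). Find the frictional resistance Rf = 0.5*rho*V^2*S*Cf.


Formula: Rf = 0.5 * rho * V^2 * S * Cf
Step 1 — V^2 = 12.02^2 = 144.4804
Step 2 — 0.5 * rho * V^2 = 0.5 * 1025 * 144.4804 = 74046.205
Step 3 — Rf = 74046.205 * 3484 * 0.00228 ≈ 588190 N (5 s.f.)

588190 N


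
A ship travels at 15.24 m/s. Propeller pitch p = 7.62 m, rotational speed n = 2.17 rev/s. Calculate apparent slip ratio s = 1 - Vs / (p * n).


Formula: s = 1 - Vs / (p * n)
Step 1 — p * n = 7.62 * 2.17 = 16.5354
Step 2 — Vs / (p*n) = 15.24 / 16.5354 = 0.921659 (6 d.p.)
Step 3 — s = 1 - 0.921659 = 0.078341

0.078341


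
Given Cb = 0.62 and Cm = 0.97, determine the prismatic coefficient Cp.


Formula: Cp = Cb / Cm
Substituting: Cp = 0.62 / 0.97
Result: Cp ≈ 0.63918 (5 s.f.)

0.63918


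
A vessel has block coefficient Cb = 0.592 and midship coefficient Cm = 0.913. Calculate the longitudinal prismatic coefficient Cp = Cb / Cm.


Formula: Cp = Cb / Cm
Substituting: Cp = 0.592 / 0.913
Result: Cp ≈ 0.64841 (5 s.f.)

0.64841


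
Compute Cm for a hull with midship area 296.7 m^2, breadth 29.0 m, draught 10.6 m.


Formula: Cm = Am / (B * T)
Step 1 — B * T = 29.0 * 10.6 = 307.4 m^2
Step 2 — Cm = 296.7 / 307.4 ≈ 0.96519 (5 s.f.)

0.96519


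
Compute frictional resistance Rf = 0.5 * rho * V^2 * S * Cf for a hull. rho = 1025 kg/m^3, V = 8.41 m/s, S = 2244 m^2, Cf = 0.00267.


Formula: Rf = 0.5 * rho * V^2 * S * Cf
Step 1 — V^2 = 8.41^2 = 70.7281
Step 2 — 0.5 * rho * V^2 = 0.5 * 1025 * 70.7281 = 36248.15125
Step 3 — Rf = 36248.15125 * 2244 * 0.00267 ≈ 217180 N (5 s.f.)

217180 N


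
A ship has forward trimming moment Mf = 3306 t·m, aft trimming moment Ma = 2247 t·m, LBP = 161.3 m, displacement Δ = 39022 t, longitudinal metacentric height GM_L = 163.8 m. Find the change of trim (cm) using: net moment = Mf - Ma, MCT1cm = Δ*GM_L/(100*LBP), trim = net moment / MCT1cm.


Formula: net trimming moment = Mf - Ma; MCT1cm = Δ*GM_L/(100*LBP); trim = net moment / MCT1cm
Step 1 — net trimming moment = 3306 - 2247 = 1059 t·m
Step 2 — MCT1cm = 39022 * 163.8 / (100 * 161.3) = 396.268 t·m/cm
Step 3 — trim = 1059 / 396.268 ≈ 2.6724 cm (5 s.f.)

2.6724 cm


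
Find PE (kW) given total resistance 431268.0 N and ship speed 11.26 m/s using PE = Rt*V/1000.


Formula: PE = Rt * V / 1000 (kW)
Step 1 — PE (W) = 431268.0 * 11.26 = 4856077.68 W
Step 2 — PE (kW) = 4856077.68 / 1000 ≈ 4856.1 kW (5 s.f.)

4856.1 kW


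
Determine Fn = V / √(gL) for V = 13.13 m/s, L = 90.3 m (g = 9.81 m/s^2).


Formula: Fn = V / sqrt(g * L)
Step 1 — g * L = 9.81 * 90.3 = 885.843
Step 2 — sqrt(g * L) = sqrt(885.843) = 29.763115
Step 3 — Fn = 13.13 / 29.763115 ≈ 0.44115 (5 s.f.)

0.44115


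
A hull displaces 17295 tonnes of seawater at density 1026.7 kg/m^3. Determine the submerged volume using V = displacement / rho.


Formula: V = mass / rho
Step 1 — convert tonnes to kg: 17295 t * 1000 = 17295000 kg
Step 2 — V = 17295000 / 1026.7 ≈ 16845 m^3 (5 s.f.)

16845 m^3


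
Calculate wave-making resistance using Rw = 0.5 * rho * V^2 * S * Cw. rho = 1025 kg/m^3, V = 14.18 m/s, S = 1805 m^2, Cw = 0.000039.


Formula: Rw = 0.5 * rho * V^2 * S * Cw
Step 1 — V^2 = 14.18^2 = 201.0724
Step 2 — 0.5 * rho * V^2 = 0.5 * 1025 * 201.0724 = 103049.605
Step 3 — Rw = 103049.605 * 1805 * 0.000039 ≈ 7254.2 N (5 s.f.)

7254.2 N


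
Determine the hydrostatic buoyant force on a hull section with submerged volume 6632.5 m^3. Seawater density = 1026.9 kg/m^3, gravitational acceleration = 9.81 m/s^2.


Formula: Fb = rho * g * V
Substituting: Fb = 1026.9 * 9.81 * 6632.5
Intermediate: 1026.9 * 9.81 = 10073.889
Result: Fb = 10073.889 * 6632.5 ≈ 66815000 N (5 s.f.)

66815000 N


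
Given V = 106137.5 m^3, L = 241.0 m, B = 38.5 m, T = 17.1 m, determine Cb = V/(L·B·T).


Formula: Cb = V / (L * B * T)
Step 1 — L * B * T = 241.0 * 38.5 * 17.1 = 158662.35 m^3
Step 2 — Cb = 106137.5 / 158662.35 ≈ 0.66895 (5 s.f.)

0.66895


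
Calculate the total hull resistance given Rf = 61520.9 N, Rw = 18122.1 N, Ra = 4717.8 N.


Formula: Rt = Rf + Rw + Ra
Substituting: Rt = 61520.9 + 18122.1 + 4717.8
Result: Rt = 84360.8 N

84360.8 N


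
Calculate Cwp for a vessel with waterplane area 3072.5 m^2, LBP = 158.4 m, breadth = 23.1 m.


Formula: Cwp = Aw / (L * B)
Step 1 — L * B = 158.4 * 23.1 = 3659.04 m^2
Step 2 — Cwp = 3072.5 / 3659.04 ≈ 0.83970 (5 s.f.)

0.83970


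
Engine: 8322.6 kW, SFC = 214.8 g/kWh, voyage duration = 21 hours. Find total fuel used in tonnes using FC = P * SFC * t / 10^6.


Formula: FC (tonnes) = P * SFC * t / 1,000,000
Step 1 — P * SFC * t = 8322.6 * 214.8 * 21 = 37541584.08 g
Step 2 — FC (tonnes) = 37541584.08 / 1,000,000 ≈ 37.542 tonnes (5 s.f.)

37.542 tonnes


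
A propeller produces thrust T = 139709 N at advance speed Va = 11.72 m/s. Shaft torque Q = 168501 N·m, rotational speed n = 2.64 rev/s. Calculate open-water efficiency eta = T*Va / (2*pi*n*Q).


Formula: eta = T * Va / (2 * pi * n * Q)
Step 1 — numerator = T * Va = 139709 * 11.72 = 1637389.48
Step 2 — 2 * pi * n = 2 * pi * 2.64 = 16.587609
Step 3 — denominator = 16.587609 * 168501 = 2795028.7
Step 4 — eta = 1637389.48 / 2795028.7 ≈ 0.58582 (5 s.f.)

0.58582


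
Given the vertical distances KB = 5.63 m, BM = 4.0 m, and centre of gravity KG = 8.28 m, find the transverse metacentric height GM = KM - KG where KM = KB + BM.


Formula: GM = KB + BM - KG
Step 1 — KM = KB + BM = 5.63 + 4.0 = 9.63 m
Step 2 — GM = KM - KG = 9.63 - 8.28 = 1.35 m

1.35 m


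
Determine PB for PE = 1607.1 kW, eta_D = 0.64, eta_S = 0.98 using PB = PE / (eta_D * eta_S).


Formula: PB = PE / (eta_D * eta_S)
Step 1 — combined efficiency = eta_D * eta_S = 0.64 * 0.98 = 0.6272
Step 2 — PB = 1607.1 / 0.6272 ≈ 2562.3 kW (5 s.f.)

2562.3 kW


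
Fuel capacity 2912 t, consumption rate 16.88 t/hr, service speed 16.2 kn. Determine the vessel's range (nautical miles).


Formula: endurance = fuel / rate; range = endurance * speed
Step 1 — endurance = 2912 / 16.88 = 172.5118 hours
Step 2 — range = 172.5118 * 16.2 ≈ 2794.7 nautical miles (5 s.f.)

2794.7 NM


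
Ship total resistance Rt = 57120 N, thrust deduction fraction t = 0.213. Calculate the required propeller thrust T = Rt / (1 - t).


Formula: T = Rt / (1 - t)
Step 1 — (1 - t) = 1 - 0.213 = 0.787
Step 2 — T = 57120 / 0.787 ≈ 72579 N (5 s.f.)

72579 N


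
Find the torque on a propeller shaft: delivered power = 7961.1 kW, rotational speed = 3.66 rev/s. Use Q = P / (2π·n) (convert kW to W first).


Formula: Q = P_W / (2 * pi * n)
Step 1 — P_W = 7961.1 kW * 1000 = 7961100.0 W
Step 2 — 2 * pi * n = 2 * pi * 3.66 = 22.996458
Step 3 — Q = 7961100.0 / 22.996458 ≈ 346190 N·m (5 s.f.)

346190 N·m


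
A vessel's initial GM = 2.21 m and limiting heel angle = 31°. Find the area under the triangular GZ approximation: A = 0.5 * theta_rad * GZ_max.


Formula: GZ_max = GM * sin(theta); Area = 0.5 * theta_rad * GZ_max
Step 1 — GZ_max = 2.21 * sin(31°) = 2.21 * 0.515038 = 1.138234 m
Step 2 — theta_rad = 31 * pi/180 = 0.541052 rad
Step 3 — Area = 0.5 * 0.541052 * 1.138234 ≈ 0.30792 m·rad (5 s.f.)

0.30792 m·rad


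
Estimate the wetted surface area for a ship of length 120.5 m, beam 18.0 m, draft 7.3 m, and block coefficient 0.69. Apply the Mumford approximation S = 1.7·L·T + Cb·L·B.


Formula: S = 1.7*L*T + V/T with V = Cb*L*B*T, i.e. S = L * (1.7*T + Cb*B)
Step 1 — 1.7*T = 1.7 * 7.3 = 12.41 m
Step 2 — Cb*B = 0.69 * 18.0 = 12.42 m
Step 3 — 1.7*T + Cb*B = 12.41 + 12.42 = 24.83 m
Step 4 — S = 120.5 * 24.83 ≈ 2992.0 m^2 (5 s.f.)

2992.0 m^2


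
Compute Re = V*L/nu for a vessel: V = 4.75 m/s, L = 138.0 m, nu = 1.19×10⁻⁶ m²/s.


Formula: Re = V * L / nu
Step 1 — V * L = 4.75 * 138.0 = 655.5 m^2/s
Step 2 — Re = 655.5 / 1.19e-6 = 5.51e+08

5.51e+08


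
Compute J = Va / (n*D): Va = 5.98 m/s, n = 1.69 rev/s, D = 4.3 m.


Formula: J = Va / (n * D)
Step 1 — n * D = 1.69 * 4.3 = 7.267
Step 2 — J = 5.98 / 7.267 ≈ 0.82290 (5 s.f.)

0.82290


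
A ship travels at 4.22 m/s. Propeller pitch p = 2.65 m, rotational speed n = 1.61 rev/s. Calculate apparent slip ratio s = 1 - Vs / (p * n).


Formula: s = 1 - Vs / (p * n)
Step 1 — p * n = 2.65 * 1.61 = 4.2665
Step 2 — Vs / (p*n) = 4.22 / 4.2665 = 0.989101 (6 d.p.)
Step 3 — s = 1 - 0.989101 = 0.010899

0.010899


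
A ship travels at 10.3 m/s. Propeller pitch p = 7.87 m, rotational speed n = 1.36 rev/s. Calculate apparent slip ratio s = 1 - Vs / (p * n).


Formula: s = 1 - Vs / (p * n)
Step 1 — p * n = 7.87 * 1.36 = 10.7032
Step 2 — Vs / (p*n) = 10.3 / 10.7032 = 0.962329 (6 d.p.)
Step 3 — s = 1 - 0.962329 = 0.037671

0.037671


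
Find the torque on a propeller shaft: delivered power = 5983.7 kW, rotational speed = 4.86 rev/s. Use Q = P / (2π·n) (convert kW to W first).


Formula: Q = P_W / (2 * pi * n)
Step 1 — P_W = 5983.7 kW * 1000 = 5983700.0 W
Step 2 — 2 * pi * n = 2 * pi * 4.86 = 30.536281
Step 3 — Q = 5983700.0 / 30.536281 ≈ 195950 N·m (5 s.f.)

195950 N·m


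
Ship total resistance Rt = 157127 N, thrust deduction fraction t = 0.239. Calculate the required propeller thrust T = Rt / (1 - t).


Formula: T = Rt / (1 - t)
Step 1 — (1 - t) = 1 - 0.239 = 0.761
Step 2 — T = 157127 / 0.761 ≈ 206470 N (5 s.f.)

206470 N


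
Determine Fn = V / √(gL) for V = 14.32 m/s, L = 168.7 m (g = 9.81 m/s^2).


Formula: Fn = V / sqrt(g * L)
Step 1 — g * L = 9.81 * 168.7 = 1654.947
Step 2 — sqrt(g * L) = sqrt(1654.947) = 40.68104
Step 3 — Fn = 14.32 / 40.68104 ≈ 0.35201 (5 s.f.)

0.35201


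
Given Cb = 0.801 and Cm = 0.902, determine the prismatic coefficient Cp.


Formula: Cp = Cb / Cm
Substituting: Cp = 0.801 / 0.902
Result: Cp ≈ 0.88803 (5 s.f.)

0.88803


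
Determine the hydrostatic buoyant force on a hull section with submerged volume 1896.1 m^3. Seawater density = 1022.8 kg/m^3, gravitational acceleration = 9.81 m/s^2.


Formula: Fb = rho * g * V
Substituting: Fb = 1022.8 * 9.81 * 1896.1
Intermediate: 1022.8 * 9.81 = 10033.668
Result: Fb = 10033.668 * 1896.1 ≈ 19025000 N (5 s.f.)

19025000 N


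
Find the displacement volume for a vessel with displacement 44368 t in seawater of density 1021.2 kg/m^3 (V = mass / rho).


Formula: V = mass / rho
Step 1 — convert tonnes to kg: 44368 t * 1000 = 44368000 kg
Step 2 — V = 44368000 / 1021.2 ≈ 43447 m^3 (5 s.f.)

43447 m^3


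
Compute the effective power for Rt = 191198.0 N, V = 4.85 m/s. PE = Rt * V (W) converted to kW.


Formula: PE = Rt * V / 1000 (kW)
Step 1 — PE (W) = 191198.0 * 4.85 = 927310.3 W
Step 2 — PE (kW) = 927310.3 / 1000 ≈ 927.31 kW (5 s.f.)

927.31 kW


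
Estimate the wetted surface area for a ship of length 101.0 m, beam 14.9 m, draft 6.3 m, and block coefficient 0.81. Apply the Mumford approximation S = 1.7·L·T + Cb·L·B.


Formula: S = 1.7*L*T + V/T with V = Cb*L*B*T, i.e. S = L * (1.7*T + Cb*B)
Step 1 — 1.7*T = 1.7 * 6.3 = 10.71 m
Step 2 — Cb*B = 0.81 * 14.9 = 12.069 m
Step 3 — 1.7*T + Cb*B = 10.71 + 12.069 = 22.779 m
Step 4 — S = 101.0 * 22.779 ≈ 2300.7 m^2 (5 s.f.)

2300.7 m^2


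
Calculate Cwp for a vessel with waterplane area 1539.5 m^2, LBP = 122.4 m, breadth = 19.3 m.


Formula: Cwp = Aw / (L * B)
Step 1 — L * B = 122.4 * 19.3 = 2362.32 m^2
Step 2 — Cwp = 1539.5 / 2362.32 ≈ 0.65169 (5 s.f.)

0.65169


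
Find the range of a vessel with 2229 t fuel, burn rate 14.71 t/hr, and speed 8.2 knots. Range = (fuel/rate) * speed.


Formula: endurance = fuel / rate; range = endurance * speed
Step 1 — endurance = 2229 / 14.71 = 151.5296 hours
Step 2 — range = 151.5296 * 8.2 ≈ 1242.5 nautical miles (5 s.f.)

1242.5 NM


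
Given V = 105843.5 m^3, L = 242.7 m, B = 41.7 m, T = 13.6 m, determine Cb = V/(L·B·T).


Formula: Cb = V / (L * B * T)
Step 1 — L * B * T = 242.7 * 41.7 * 13.6 = 137640.024 m^3
Step 2 — Cb = 105843.5 / 137640.024 ≈ 0.76899 (5 s.f.)

0.76899


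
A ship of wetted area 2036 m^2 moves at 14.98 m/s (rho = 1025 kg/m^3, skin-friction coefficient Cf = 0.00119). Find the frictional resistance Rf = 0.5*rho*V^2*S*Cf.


Formula: Rf = 0.5 * rho * V^2 * S * Cf
Step 1 — V^2 = 14.98^2 = 224.4004
Step 2 — 0.5 * rho * V^2 = 0.5 * 1025 * 224.4004 = 115005.205
Step 3 — Rf = 115005.205 * 2036 * 0.00119 ≈ 278640 N (5 s.f.)

278640 N


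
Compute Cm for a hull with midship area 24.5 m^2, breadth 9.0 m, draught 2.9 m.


Formula: Cm = Am / (B * T)
Step 1 — B * T = 9.0 * 2.9 = 26.1 m^2
Step 2 — Cm = 24.5 / 26.1 ≈ 0.93870 (5 s.f.)

0.93870


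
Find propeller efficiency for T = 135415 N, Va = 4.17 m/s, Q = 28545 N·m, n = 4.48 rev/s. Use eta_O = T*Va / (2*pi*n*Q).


Formula: eta = T * Va / (2 * pi * n * Q)
Step 1 — numerator = T * Va = 135415 * 4.17 = 564680.55
Step 2 — 2 * pi * n = 2 * pi * 4.48 = 28.14867
Step 3 — denominator = 28.14867 * 28545 = 803503.79
Step 4 — eta = 564680.55 / 803503.79 ≈ 0.70277 (5 s.f.)

0.70277


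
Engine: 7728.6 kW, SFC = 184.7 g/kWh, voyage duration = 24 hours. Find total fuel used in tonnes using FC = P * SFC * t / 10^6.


Formula: FC (tonnes) = P * SFC * t / 1,000,000
Step 1 — P * SFC * t = 7728.6 * 184.7 * 24 = 34259338.08 g
Step 2 — FC (tonnes) = 34259338.08 / 1,000,000 ≈ 34.259 tonnes (5 s.f.)

34.259 tonnes


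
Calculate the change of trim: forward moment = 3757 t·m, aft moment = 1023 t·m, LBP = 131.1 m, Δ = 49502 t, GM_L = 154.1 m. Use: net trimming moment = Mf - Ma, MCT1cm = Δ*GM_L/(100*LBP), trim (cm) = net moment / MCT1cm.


Formula: net trimming moment = Mf - Ma; MCT1cm = Δ*GM_L/(100*LBP); trim = net moment / MCT1cm
Step 1 — net trimming moment = 3757 - 1023 = 2734 t·m
Step 2 — MCT1cm = 49502 * 154.1 / (100 * 131.1) = 581.8656 t·m/cm
Step 3 — trim = 2734 / 581.8656 ≈ 4.6987 cm (5 s.f.)

4.6987 cm


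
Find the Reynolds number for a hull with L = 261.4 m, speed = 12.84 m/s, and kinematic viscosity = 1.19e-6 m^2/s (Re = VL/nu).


Formula: Re = V * L / nu
Step 1 — V * L = 12.84 * 261.4 = 3356.376 m^2/s
Step 2 — Re = 3356.376 / 1.19e-6 = 2.82e+09

2.82e+09


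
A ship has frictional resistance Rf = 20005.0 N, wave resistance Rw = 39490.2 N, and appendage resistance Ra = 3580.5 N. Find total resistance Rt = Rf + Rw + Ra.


Formula: Rt = Rf + Rw + Ra
Substituting: Rt = 20005.0 + 39490.2 + 3580.5
Result: Rt = 63075.7 N

63075.7 N


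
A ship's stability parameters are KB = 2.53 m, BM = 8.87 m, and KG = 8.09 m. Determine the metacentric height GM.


Formula: GM = KB + BM - KG
Step 1 — KM = KB + BM = 2.53 + 8.87 = 11.4 m
Step 2 — GM = KM - KG = 11.4 - 8.09 = 3.31 m

3.31 m


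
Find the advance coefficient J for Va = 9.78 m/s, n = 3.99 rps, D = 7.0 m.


Formula: J = Va / (n * D)
Step 1 — n * D = 3.99 * 7.0 = 27.93
Step 2 — J = 9.78 / 27.93 ≈ 0.35016 (5 s.f.)

0.35016


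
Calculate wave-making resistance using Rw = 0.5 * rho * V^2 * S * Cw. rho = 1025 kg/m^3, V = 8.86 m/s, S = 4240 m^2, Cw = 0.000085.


Formula: Rw = 0.5 * rho * V^2 * S * Cw
Step 1 — V^2 = 8.86^2 = 78.4996
Step 2 — 0.5 * rho * V^2 = 0.5 * 1025 * 78.4996 = 40231.045
Step 3 — Rw = 40231.045 * 4240 * 0.000085 ≈ 14499 N (5 s.f.)

14499 N


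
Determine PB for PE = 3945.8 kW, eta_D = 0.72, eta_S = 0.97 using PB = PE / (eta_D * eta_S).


Formula: PB = PE / (eta_D * eta_S)
Step 1 — combined efficiency = eta_D * eta_S = 0.72 * 0.97 = 0.6984
Step 2 — PB = 3945.8 / 0.6984 ≈ 5649.8 kW (5 s.f.)

5649.8 kW


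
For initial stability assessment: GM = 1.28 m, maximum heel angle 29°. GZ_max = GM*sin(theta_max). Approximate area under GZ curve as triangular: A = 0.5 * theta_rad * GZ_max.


Formula: GZ_max = GM * sin(theta); Area = 0.5 * theta_rad * GZ_max
Step 1 — GZ_max = 1.28 * sin(29°) = 1.28 * 0.48481 = 0.620557 m
Step 2 — theta_rad = 29 * pi/180 = 0.506145 rad
Step 3 — Area = 0.5 * 0.506145 * 0.620557 ≈ 0.15705 m·rad (5 s.f.)

0.15705 m·rad


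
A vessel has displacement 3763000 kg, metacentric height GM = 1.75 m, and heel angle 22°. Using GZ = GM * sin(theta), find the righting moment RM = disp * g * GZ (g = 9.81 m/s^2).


Formula: GZ = GM * sin(theta); RM = disp * g * GZ
Step 1 — GZ = 1.75 * sin(22°) = 1.75 * 0.374607 = 0.655562 m
Step 2 — RM = 3763000 * 9.81 * 0.655562 ≈ 24200000 N·m (5 s.f.)

24200000 N·m


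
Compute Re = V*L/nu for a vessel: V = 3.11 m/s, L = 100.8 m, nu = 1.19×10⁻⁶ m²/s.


Formula: Re = V * L / nu
Step 1 — V * L = 3.11 * 100.8 = 313.488 m^2/s
Step 2 — Re = 313.488 / 1.19e-6 = 2.63e+08

2.63e+08


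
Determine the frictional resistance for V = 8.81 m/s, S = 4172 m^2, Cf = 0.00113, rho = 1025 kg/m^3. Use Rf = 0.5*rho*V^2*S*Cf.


Formula: Rf = 0.5 * rho * V^2 * S * Cf
Step 1 — V^2 = 8.81^2 = 77.6161
Step 2 — 0.5 * rho * V^2 = 0.5 * 1025 * 77.6161 = 39778.25125
Step 3 — Rf = 39778.25125 * 4172 * 0.00113 ≈ 187530 N (5 s.f.)

187530 N


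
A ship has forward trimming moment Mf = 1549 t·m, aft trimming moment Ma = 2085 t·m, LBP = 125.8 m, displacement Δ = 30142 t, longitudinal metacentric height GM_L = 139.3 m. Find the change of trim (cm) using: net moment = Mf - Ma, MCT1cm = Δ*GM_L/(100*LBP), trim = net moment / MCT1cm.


Formula: net trimming moment = Mf - Ma; MCT1cm = Δ*GM_L/(100*LBP); trim = net moment / MCT1cm
Step 1 — net trimming moment = 1549 - 2085 = -536 t·m
Step 2 — MCT1cm = 30142 * 139.3 / (100 * 125.8) = 333.7663 t·m/cm
Step 3 — trim = -536 / 333.7663 ≈ -1.6059 cm (5 s.f.)

-1.6059 cm


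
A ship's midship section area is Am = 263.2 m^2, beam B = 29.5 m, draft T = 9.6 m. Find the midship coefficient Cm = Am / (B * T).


Formula: Cm = Am / (B * T)
Step 1 — B * T = 29.5 * 9.6 = 283.2 m^2
Step 2 — Cm = 263.2 / 283.2 ≈ 0.92938 (5 s.f.)

0.92938


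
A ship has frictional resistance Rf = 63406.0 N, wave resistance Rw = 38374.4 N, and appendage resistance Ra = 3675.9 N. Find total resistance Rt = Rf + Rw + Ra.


Formula: Rt = Rf + Rw + Ra
Substituting: Rt = 63406.0 + 38374.4 + 3675.9
Result: Rt = 105456.3 N

105456.3 N


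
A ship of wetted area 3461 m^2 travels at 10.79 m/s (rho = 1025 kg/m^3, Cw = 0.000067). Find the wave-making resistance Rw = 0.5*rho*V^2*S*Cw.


Formula: Rw = 0.5 * rho * V^2 * S * Cw
Step 1 — V^2 = 10.79^2 = 116.4241
Step 2 — 0.5 * rho * V^2 = 0.5 * 1025 * 116.4241 = 59667.35125
Step 3 — Rw = 59667.35125 * 3461 * 0.000067 ≈ 13836 N (5 s.f.)

13836 N


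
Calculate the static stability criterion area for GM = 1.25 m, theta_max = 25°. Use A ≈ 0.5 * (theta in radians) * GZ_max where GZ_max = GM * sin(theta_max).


Formula: GZ_max = GM * sin(theta); Area = 0.5 * theta_rad * GZ_max
Step 1 — GZ_max = 1.25 * sin(25°) = 1.25 * 0.422618 = 0.528273 m
Step 2 — theta_rad = 25 * pi/180 = 0.436332 rad
Step 3 — Area = 0.5 * 0.436332 * 0.528273 ≈ 0.11525 m·rad (5 s.f.)

0.11525 m·rad


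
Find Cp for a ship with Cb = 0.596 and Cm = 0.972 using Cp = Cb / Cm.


Formula: Cp = Cb / Cm
Substituting: Cp = 0.596 / 0.972
Result: Cp ≈ 0.61317 (5 s.f.)

0.61317


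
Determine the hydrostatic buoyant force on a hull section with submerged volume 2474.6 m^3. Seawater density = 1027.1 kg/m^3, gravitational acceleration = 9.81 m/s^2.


Formula: Fb = rho * g * V
Substituting: Fb = 1027.1 * 9.81 * 2474.6
Intermediate: 1027.1 * 9.81 = 10075.851
Result: Fb = 10075.851 * 2474.6 ≈ 24934000 N (5 s.f.)

24934000 N


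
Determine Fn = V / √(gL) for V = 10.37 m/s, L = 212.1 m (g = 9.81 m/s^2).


Formula: Fn = V / sqrt(g * L)
Step 1 — g * L = 9.81 * 212.1 = 2080.701
Step 2 — sqrt(g * L) = sqrt(2080.701) = 45.614702
Step 3 — Fn = 10.37 / 45.614702 ≈ 0.22734 (5 s.f.)

0.22734


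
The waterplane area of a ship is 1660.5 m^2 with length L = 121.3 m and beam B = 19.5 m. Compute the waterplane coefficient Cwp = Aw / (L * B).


Formula: Cwp = Aw / (L * B)
Step 1 — L * B = 121.3 * 19.5 = 2365.35 m^2
Step 2 — Cwp = 1660.5 / 2365.35 ≈ 0.70201 (5 s.f.)

0.70201


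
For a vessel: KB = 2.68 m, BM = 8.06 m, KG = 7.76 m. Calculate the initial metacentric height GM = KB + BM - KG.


Formula: GM = KB + BM - KG
Step 1 — KM = KB + BM = 2.68 + 8.06 = 10.74 m
Step 2 — GM = KM - KG = 10.74 - 7.76 = 2.98 m

2.98 m


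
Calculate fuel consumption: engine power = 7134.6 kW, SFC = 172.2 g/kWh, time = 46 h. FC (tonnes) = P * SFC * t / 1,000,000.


Formula: FC (tonnes) = P * SFC * t / 1,000,000
Step 1 — P * SFC * t = 7134.6 * 172.2 * 46 = 56514593.52 g
Step 2 — FC (tonnes) = 56514593.52 / 1,000,000 ≈ 56.515 tonnes (5 s.f.)

56.515 tonnes


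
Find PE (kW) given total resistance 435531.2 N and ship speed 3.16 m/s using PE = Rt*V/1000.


Formula: PE = Rt * V / 1000 (kW)
Step 1 — PE (W) = 435531.2 * 3.16 = 1376278.592 W
Step 2 — PE (kW) = 1376278.592 / 1000 ≈ 1376.3 kW (5 s.f.)

1376.3 kW


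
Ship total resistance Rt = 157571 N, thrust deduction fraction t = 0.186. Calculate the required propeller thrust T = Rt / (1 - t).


Formula: T = Rt / (1 - t)
Step 1 — (1 - t) = 1 - 0.186 = 0.814
Step 2 — T = 157571 / 0.814 ≈ 193580 N (5 s.f.)

193580 N


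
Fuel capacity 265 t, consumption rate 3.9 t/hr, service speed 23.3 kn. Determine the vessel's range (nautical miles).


Formula: endurance = fuel / rate; range = endurance * speed
Step 1 — endurance = 265 / 3.9 = 67.9487 hours
Step 2 — range = 67.9487 * 23.3 ≈ 1583.2 nautical miles (5 s.f.)

1583.2 NM


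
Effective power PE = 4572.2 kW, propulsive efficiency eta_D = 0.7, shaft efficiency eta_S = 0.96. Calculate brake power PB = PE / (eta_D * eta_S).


Formula: PB = PE / (eta_D * eta_S)
Step 1 — combined efficiency = eta_D * eta_S = 0.7 * 0.96 = 0.672
Step 2 — PB = 4572.2 / 0.672 ≈ 6803.9 kW (5 s.f.)

6803.9 kW


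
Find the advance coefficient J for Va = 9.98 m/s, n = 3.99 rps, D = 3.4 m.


Formula: J = Va / (n * D)
Step 1 — n * D = 3.99 * 3.4 = 13.566
Step 2 — J = 9.98 / 13.566 ≈ 0.73566 (5 s.f.)

0.73566


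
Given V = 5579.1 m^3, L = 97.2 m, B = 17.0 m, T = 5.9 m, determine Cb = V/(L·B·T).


Formula: Cb = V / (L * B * T)
Step 1 — L * B * T = 97.2 * 17.0 * 5.9 = 9749.16 m^3
Step 2 — Cb = 5579.1 / 9749.16 ≈ 0.57226 (5 s.f.)

0.57226


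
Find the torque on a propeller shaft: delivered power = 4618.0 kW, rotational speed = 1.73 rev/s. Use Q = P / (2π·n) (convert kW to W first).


Formula: Q = P_W / (2 * pi * n)
Step 1 — P_W = 4618.0 kW * 1000 = 4618000.0 W
Step 2 — 2 * pi * n = 2 * pi * 1.73 = 10.869911
Step 3 — Q = 4618000.0 / 10.869911 ≈ 424840 N·m (5 s.f.)

424840 N·m


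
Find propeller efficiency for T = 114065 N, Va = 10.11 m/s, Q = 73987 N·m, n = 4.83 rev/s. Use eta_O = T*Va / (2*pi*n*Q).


Formula: eta = T * Va / (2 * pi * n * Q)
Step 1 — numerator = T * Va = 114065 * 10.11 = 1153197.15
Step 2 — 2 * pi * n = 2 * pi * 4.83 = 30.347785
Step 3 — denominator = 30.347785 * 73987 = 2245341.57
Step 4 — eta = 1153197.15 / 2245341.57 ≈ 0.51360 (5 s.f.)

0.51360


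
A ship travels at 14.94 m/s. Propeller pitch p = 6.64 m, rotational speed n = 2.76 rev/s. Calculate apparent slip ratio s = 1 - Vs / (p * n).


Formula: s = 1 - Vs / (p * n)
Step 1 — p * n = 6.64 * 2.76 = 18.3264
Step 2 — Vs / (p*n) = 14.94 / 18.3264 = 0.815217 (6 d.p.)
Step 3 — s = 1 - 0.815217 = 0.184783

0.184783


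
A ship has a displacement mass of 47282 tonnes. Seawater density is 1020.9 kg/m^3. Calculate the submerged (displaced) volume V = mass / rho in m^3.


Formula: V = mass / rho
Step 1 — convert tonnes to kg: 47282 t * 1000 = 47282000 kg
Step 2 — V = 47282000 / 1020.9 ≈ 46314 m^3 (5 s.f.)

46314 m^3


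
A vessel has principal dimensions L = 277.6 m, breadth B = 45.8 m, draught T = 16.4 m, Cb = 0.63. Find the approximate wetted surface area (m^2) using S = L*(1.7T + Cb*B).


Formula: S = 1.7*L*T + V/T with V = Cb*L*B*T, i.e. S = L * (1.7*T + Cb*B)
Step 1 — 1.7*T = 1.7 * 16.4 = 27.88 m
Step 2 — Cb*B = 0.63 * 45.8 = 28.854 m
Step 3 — 1.7*T + Cb*B = 27.88 + 28.854 = 56.734 m
Step 4 — S = 277.6 * 56.734 ≈ 15749 m^2 (5 s.f.)

15749 m^2


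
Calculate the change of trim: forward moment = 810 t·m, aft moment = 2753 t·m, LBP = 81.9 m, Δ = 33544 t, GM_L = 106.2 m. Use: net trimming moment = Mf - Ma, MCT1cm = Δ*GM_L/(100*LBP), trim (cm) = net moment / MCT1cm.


Formula: net trimming moment = Mf - Ma; MCT1cm = Δ*GM_L/(100*LBP); trim = net moment / MCT1cm
Step 1 — net trimming moment = 810 - 2753 = -1943 t·m
Step 2 — MCT1cm = 33544 * 106.2 / (100 * 81.9) = 434.9662 t·m/cm
Step 3 — trim = -1943 / 434.9662 ≈ -4.4670 cm (5 s.f.)

-4.4670 cm


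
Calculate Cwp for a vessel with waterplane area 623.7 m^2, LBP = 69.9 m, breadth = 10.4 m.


Formula: Cwp = Aw / (L * B)
Step 1 — L * B = 69.9 * 10.4 = 726.96 m^2
Step 2 — Cwp = 623.7 / 726.96 ≈ 0.85796 (5 s.f.)

0.85796


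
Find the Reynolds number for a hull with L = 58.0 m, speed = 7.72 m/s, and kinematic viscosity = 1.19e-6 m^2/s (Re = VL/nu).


Formula: Re = V * L / nu
Step 1 — V * L = 7.72 * 58.0 = 447.76 m^2/s
Step 2 — Re = 447.76 / 1.19e-6 = 3.76e+08

3.76e+08


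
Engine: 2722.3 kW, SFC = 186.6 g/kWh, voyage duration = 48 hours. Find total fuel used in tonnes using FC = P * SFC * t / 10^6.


Formula: FC (tonnes) = P * SFC * t / 1,000,000
Step 1 — P * SFC * t = 2722.3 * 186.6 * 48 = 24383096.64 g
Step 2 — FC (tonnes) = 24383096.64 / 1,000,000 ≈ 24.383 tonnes (5 s.f.)

24.383 tonnes


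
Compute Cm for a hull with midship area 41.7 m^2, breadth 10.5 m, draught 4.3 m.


Formula: Cm = Am / (B * T)
Step 1 — B * T = 10.5 * 4.3 = 45.15 m^2
Step 2 — Cm = 41.7 / 45.15 ≈ 0.92359 (5 s.f.)

0.92359


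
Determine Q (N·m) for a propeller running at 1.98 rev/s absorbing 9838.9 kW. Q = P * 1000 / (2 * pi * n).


Formula: Q = P_W / (2 * pi * n)
Step 1 — P_W = 9838.9 kW * 1000 = 9838900.0 W
Step 2 — 2 * pi * n = 2 * pi * 1.98 = 12.440707
Step 3 — Q = 9838900.0 / 12.440707 ≈ 790860 N·m (5 s.f.)

790860 N·m


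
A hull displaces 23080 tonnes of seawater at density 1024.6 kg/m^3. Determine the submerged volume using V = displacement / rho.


Formula: V = mass / rho
Step 1 — convert tonnes to kg: 23080 t * 1000 = 23080000 kg
Step 2 — V = 23080000 / 1024.6 ≈ 22526 m^3 (5 s.f.)

22526 m^3


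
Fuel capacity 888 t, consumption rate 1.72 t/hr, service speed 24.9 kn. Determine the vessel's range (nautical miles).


Formula: endurance = fuel / rate; range = endurance * speed
Step 1 — endurance = 888 / 1.72 = 516.2791 hours
Step 2 — range = 516.2791 * 24.9 ≈ 12855 nautical miles (5 s.f.)

12855 NM


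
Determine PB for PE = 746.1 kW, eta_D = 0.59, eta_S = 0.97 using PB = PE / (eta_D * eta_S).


Formula: PB = PE / (eta_D * eta_S)
Step 1 — combined efficiency = eta_D * eta_S = 0.59 * 0.97 = 0.5723
Step 2 — PB = 746.1 / 0.5723 ≈ 1303.7 kW (5 s.f.)

1303.7 kW


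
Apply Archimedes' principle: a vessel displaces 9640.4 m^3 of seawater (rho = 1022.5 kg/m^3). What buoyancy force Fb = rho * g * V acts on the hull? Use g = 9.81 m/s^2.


Formula: Fb = rho * g * V
Substituting: Fb = 1022.5 * 9.81 * 9640.4
Intermediate: 1022.5 * 9.81 = 10030.725
Result: Fb = 10030.725 * 9640.4 ≈ 96700000 N (5 s.f.)

96700000 N


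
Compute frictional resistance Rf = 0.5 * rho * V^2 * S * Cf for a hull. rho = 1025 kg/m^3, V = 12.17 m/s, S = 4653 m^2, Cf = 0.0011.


Formula: Rf = 0.5 * rho * V^2 * S * Cf
Step 1 — V^2 = 12.17^2 = 148.1089
Step 2 — 0.5 * rho * V^2 = 0.5 * 1025 * 148.1089 = 75905.81125
Step 3 — Rf = 75905.81125 * 4653 * 0.0011 ≈ 388510 N (5 s.f.)

388510 N


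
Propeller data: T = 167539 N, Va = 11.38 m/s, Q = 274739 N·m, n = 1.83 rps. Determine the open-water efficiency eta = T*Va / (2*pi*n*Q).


Formula: eta = T * Va / (2 * pi * n * Q)
Step 1 — numerator = T * Va = 167539 * 11.38 = 1906593.82
Step 2 — 2 * pi * n = 2 * pi * 1.83 = 11.498229
Step 3 — denominator = 11.498229 * 274739 = 3159011.94
Step 4 — eta = 1906593.82 / 3159011.94 ≈ 0.60354 (5 s.f.)

0.60354


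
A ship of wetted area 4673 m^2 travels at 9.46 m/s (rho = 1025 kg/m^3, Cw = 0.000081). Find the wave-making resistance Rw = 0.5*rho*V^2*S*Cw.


Formula: Rw = 0.5 * rho * V^2 * S * Cw
Step 1 — V^2 = 9.46^2 = 89.4916
Step 2 — 0.5 * rho * V^2 = 0.5 * 1025 * 89.4916 = 45864.445
Step 3 — Rw = 45864.445 * 4673 * 0.000081 ≈ 17360 N (5 s.f.)

17360 N


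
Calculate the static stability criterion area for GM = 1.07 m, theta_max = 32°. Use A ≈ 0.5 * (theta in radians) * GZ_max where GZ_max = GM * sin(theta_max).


Formula: GZ_max = GM * sin(theta); Area = 0.5 * theta_rad * GZ_max
Step 1 — GZ_max = 1.07 * sin(32°) = 1.07 * 0.529919 = 0.567013 m
Step 2 — theta_rad = 32 * pi/180 = 0.558505 rad
Step 3 — Area = 0.5 * 0.558505 * 0.567013 ≈ 0.15834 m·rad (5 s.f.)

0.15834 m·rad


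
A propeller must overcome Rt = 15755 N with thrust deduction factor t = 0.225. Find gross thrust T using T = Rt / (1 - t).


Formula: T = Rt / (1 - t)
Step 1 — (1 - t) = 1 - 0.225 = 0.775
Step 2 — T = 15755 / 0.775 ≈ 20329 N (5 s.f.)

20329 N


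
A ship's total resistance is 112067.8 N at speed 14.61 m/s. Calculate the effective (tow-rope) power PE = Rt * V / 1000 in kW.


Formula: PE = Rt * V / 1000 (kW)
Step 1 — PE (W) = 112067.8 * 14.61 = 1637310.558 W
Step 2 — PE (kW) = 1637310.558 / 1000 ≈ 1637.3 kW (5 s.f.)

1637.3 kW


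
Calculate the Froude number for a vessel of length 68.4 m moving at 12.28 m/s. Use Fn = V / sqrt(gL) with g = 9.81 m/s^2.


Formula: Fn = V / sqrt(g * L)
Step 1 — g * L = 9.81 * 68.4 = 671.004
Step 2 — sqrt(g * L) = sqrt(671.004) = 25.903745
Step 3 — Fn = 12.28 / 25.903745 ≈ 0.47406 (5 s.f.)

0.47406


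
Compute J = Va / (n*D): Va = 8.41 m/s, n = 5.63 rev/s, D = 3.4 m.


Formula: J = Va / (n * D)
Step 1 — n * D = 5.63 * 3.4 = 19.142
Step 2 — J = 8.41 / 19.142 ≈ 0.43935 (5 s.f.)

0.43935


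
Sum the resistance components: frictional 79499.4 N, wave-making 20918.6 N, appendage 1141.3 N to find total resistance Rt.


Formula: Rt = Rf + Rw + Ra
Substituting: Rt = 79499.4 + 20918.6 + 1141.3
Result: Rt = 101559.3 N

101559.3 N


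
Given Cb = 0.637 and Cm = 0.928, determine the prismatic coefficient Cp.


Formula: Cp = Cb / Cm
Substituting: Cp = 0.637 / 0.928
Result: Cp ≈ 0.68642 (5 s.f.)

0.68642


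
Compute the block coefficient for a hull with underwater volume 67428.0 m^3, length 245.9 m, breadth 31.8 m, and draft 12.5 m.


Formula: Cb = V / (L * B * T)
Step 1 — L * B * T = 245.9 * 31.8 * 12.5 = 97745.25 m^3
Step 2 — Cb = 67428.0 / 97745.25 ≈ 0.68983 (5 s.f.)

0.68983


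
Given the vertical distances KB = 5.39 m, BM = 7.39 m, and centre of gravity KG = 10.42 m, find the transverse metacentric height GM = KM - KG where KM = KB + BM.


Formula: GM = KB + BM - KG
Step 1 — KM = KB + BM = 5.39 + 7.39 = 12.78 m
Step 2 — GM = KM - KG = 12.78 - 10.42 = 2.36 m

2.36 m


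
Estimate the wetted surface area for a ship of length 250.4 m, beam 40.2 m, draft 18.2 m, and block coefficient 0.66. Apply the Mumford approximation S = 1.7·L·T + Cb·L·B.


Formula: S = 1.7*L*T + V/T with V = Cb*L*B*T, i.e. S = L * (1.7*T + Cb*B)
Step 1 — 1.7*T = 1.7 * 18.2 = 30.94 m
Step 2 — Cb*B = 0.66 * 40.2 = 26.532 m
Step 3 — 1.7*T + Cb*B = 30.94 + 26.532 = 57.472 m
Step 4 — S = 250.4 * 57.472 ≈ 14391 m^2 (5 s.f.)

14391 m^2


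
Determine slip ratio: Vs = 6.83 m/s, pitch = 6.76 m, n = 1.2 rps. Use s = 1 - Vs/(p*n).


Formula: s = 1 - Vs / (p * n)
Step 1 — p * n = 6.76 * 1.2 = 8.112
Step 2 — Vs / (p*n) = 6.83 / 8.112 = 0.841963 (6 d.p.)
Step 3 — s = 1 - 0.841963 = 0.158037

0.158037


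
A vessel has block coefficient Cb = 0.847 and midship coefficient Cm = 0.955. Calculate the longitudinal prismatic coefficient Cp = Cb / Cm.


Formula: Cp = Cb / Cm
Substituting: Cp = 0.847 / 0.955
Result: Cp ≈ 0.88691 (5 s.f.)

0.88691


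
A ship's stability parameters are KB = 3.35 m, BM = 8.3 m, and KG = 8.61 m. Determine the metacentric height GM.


Formula: GM = KB + BM - KG
Step 1 — KM = KB + BM = 3.35 + 8.3 = 11.65 m
Step 2 — GM = KM - KG = 11.65 - 8.61 = 3.04 m

3.04 m


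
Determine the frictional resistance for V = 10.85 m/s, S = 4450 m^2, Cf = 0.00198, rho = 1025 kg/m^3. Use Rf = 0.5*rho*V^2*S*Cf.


Formula: Rf = 0.5 * rho * V^2 * S * Cf
Step 1 — V^2 = 10.85^2 = 117.7225
Step 2 — 0.5 * rho * V^2 = 0.5 * 1025 * 117.7225 = 60332.78125
Step 3 — Rf = 60332.78125 * 4450 * 0.00198 ≈ 531590 N (5 s.f.)

531590 N


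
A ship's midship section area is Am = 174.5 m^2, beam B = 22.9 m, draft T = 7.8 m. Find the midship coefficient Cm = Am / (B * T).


Formula: Cm = Am / (B * T)
Step 1 — B * T = 22.9 * 7.8 = 178.62 m^2
Step 2 — Cm = 174.5 / 178.62 ≈ 0.97693 (5 s.f.)

0.97693


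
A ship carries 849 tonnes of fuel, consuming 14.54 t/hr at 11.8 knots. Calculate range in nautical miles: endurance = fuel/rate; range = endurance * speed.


Formula: endurance = fuel / rate; range = endurance * speed
Step 1 — endurance = 849 / 14.54 = 58.3906 hours
Step 2 — range = 58.3906 * 11.8 ≈ 689.01 nautical miles (5 s.f.)

689.01 NM


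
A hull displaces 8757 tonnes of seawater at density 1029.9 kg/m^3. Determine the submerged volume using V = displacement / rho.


Formula: V = mass / rho
Step 1 — convert tonnes to kg: 8757 t * 1000 = 8757000 kg
Step 2 — V = 8757000 / 1029.9 ≈ 8502.8 m^3 (5 s.f.)

8502.8 m^3


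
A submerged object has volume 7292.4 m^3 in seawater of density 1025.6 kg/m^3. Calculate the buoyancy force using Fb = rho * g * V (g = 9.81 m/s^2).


Formula: Fb = rho * g * V
Substituting: Fb = 1025.6 * 9.81 * 7292.4
Intermediate: 1025.6 * 9.81 = 10061.136
Result: Fb = 10061.136 * 7292.4 ≈ 73370000 N (5 s.f.)

73370000 N


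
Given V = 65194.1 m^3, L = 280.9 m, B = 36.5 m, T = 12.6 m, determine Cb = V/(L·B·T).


Formula: Cb = V / (L * B * T)
Step 1 — L * B * T = 280.9 * 36.5 * 12.6 = 129185.91 m^3
Step 2 — Cb = 65194.1 / 129185.91 ≈ 0.50465 (5 s.f.)

0.50465


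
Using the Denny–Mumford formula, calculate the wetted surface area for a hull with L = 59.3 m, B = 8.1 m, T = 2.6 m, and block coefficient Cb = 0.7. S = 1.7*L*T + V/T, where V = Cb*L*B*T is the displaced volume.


Formula: S = 1.7*L*T + V/T with V = Cb*L*B*T, i.e. S = L * (1.7*T + Cb*B)
Step 1 — 1.7*T = 1.7 * 2.6 = 4.42 m
Step 2 — Cb*B = 0.7 * 8.1 = 5.67 m
Step 3 — 1.7*T + Cb*B = 4.42 + 5.67 = 10.09 m
Step 4 — S = 59.3 * 10.09 ≈ 598.34 m^2 (5 s.f.)

598.34 m^2


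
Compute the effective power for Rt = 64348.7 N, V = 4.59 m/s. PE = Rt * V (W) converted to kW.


Formula: PE = Rt * V / 1000 (kW)
Step 1 — PE (W) = 64348.7 * 4.59 = 295360.533 W
Step 2 — PE (kW) = 295360.533 / 1000 ≈ 295.36 kW (5 s.f.)

295.36 kW


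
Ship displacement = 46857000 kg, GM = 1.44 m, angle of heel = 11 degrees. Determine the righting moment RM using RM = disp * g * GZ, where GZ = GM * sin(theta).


Formula: GZ = GM * sin(theta); RM = disp * g * GZ
Step 1 — GZ = 1.44 * sin(11°) = 1.44 * 0.190809 = 0.274765 m
Step 2 — RM = 46857000 * 9.81 * 0.274765 ≈ 126300000 N·m (5 s.f.)

126300000 N·m


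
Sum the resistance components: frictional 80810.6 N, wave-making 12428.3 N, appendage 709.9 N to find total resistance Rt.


Formula: Rt = Rf + Rw + Ra
Substituting: Rt = 80810.6 + 12428.3 + 709.9
Result: Rt = 93948.8 N

93948.8 N


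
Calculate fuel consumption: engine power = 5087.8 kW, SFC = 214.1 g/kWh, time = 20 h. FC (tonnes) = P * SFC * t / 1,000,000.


Formula: FC (tonnes) = P * SFC * t / 1,000,000
Step 1 — P * SFC * t = 5087.8 * 214.1 * 20 = 21785959.6 g
Step 2 — FC (tonnes) = 21785959.6 / 1,000,000 ≈ 21.786 tonnes (5 s.f.)

21.786 tonnes


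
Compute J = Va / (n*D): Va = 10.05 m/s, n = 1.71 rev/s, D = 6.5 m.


Formula: J = Va / (n * D)
Step 1 — n * D = 1.71 * 6.5 = 11.115
Step 2 — J = 10.05 / 11.115 ≈ 0.90418 (5 s.f.)

0.90418
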